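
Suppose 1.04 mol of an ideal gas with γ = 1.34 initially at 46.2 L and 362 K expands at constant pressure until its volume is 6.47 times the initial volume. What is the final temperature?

2340 K

P₁ = nRT₁/V₁ = 1.04×8.314×362/46.2 = 67.8 kPa.
Isobaric: P stays 67.8 kPa; V/T = const ⇒ T₂ = 2340 K, V₂ = 299 L.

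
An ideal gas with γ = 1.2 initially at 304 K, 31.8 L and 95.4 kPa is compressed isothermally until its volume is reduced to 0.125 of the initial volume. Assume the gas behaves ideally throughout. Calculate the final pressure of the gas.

Isothermal: T stays 304 K; PV = const ⇒ V₂ = 3.98 L, P₂ = 763 kPa.

763 kPa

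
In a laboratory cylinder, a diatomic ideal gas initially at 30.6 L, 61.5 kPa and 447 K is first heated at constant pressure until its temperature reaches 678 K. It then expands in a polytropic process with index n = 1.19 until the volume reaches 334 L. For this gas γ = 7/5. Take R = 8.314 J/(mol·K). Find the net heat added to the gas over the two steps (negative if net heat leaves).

5870 J

n = P₁V₁/(RT₁) = 61.5×30.6/(8.314×447) = 0.506 mol.
Step 1 — Isobaric: P stays 61.5 kPa; V/T = const ⇒ T₂ = 678 K, V₂ = 46.4 L.
W = PΔV = 61.5×(46.4−30.6) kPa·L = 973 J.
ΔU = nCvΔT = 0.506×20.8×(678−447) = 2430 J.
Q = ΔU + W = nCpΔT = 3400 J.
State after step 1: P = 61.5 kPa, V = 46.4 L, T = 678 K.
Step 2 — Polytropic n=1.19: T₂ = T₁(V₁/V₂)^(n−1) = 678×(0.139)^0.19 = 466 K; P₂ = P₁(V₁/V₂)^n = 5.87 kPa.
W = (P₁V₁−P₂V₂)/(n−1) = (61.5×46.4−5.87×334)/0.19 = 4700 J.
ΔU = nCvΔT = 0.506×20.8×(466−678) = -2230 J.
Q = ΔU + W = 2470 J.
Net over both steps: W = 5670 J, Q = 5870 J, ΔU = 200 J.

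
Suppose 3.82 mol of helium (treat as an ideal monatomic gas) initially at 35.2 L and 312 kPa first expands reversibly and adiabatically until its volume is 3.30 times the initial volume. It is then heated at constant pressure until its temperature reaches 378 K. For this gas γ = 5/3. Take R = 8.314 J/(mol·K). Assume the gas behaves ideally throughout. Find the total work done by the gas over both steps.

16100 J

T₁ = P₁V₁/(nR) = 312×35.2/(3.82×8.314) = 346 K.
Step 1 — Adiabatic: TV^(γ−1) = const ⇒ T₂ = 346×(0.303)^0.667 = 156 K; PV^γ = const ⇒ P₂ = 42.7 kPa.
ΔU = nCvΔT = 3.82×12.5×(156−346) = -9040 J.
Q = 0 for an adiabatic process, so W = −ΔU = 9040 J.
State after step 1: P = 42.7 kPa, V = 116 L, T = 156 K.
Step 2 — Isobaric: P stays 42.7 kPa; V/T = const ⇒ T₂ = 378 K, V₂ = 281 L.
W = PΔV = 42.7×(281−116) kPa·L = 7050 J.
ΔU = nCvΔT = 3.82×12.5×(378−156) = 10600 J.
Q = ΔU + W = nCpΔT = 17600 J.
Net over both steps: W = 16100 J, Q = 17600 J, ΔU = 1530 J.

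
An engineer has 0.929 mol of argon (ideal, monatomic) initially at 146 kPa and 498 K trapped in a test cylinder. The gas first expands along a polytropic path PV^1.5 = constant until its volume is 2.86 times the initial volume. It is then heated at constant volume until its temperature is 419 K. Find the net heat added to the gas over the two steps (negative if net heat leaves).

V₁ = nRT₁/P₁ = 0.929×8.314×498/146 = 26.3 L.
Step 1 — Polytropic n=1.5: T₂ = T₁(V₁/V₂)^(n−1) = 498×(0.350)^0.50 = 294 K; P₂ = P₁(V₁/V₂)^n = 30.2 kPa.
W = (P₁V₁−P₂V₂)/(n−1) = (146×26.3−30.2×75.3)/0.50 = 3140 J.
ΔU = nCvΔT = 0.929×12.5×(294−498) = -2360 J.
Q = ΔU + W = 786 J.
State after step 1: P = 30.2 kPa, V = 75.3 L, T = 294 K.
Step 2 — Isochoric: V stays 75.3 L; P/T = const ⇒ T₂ = 419 K, P₂ = 43.0 kPa.
W = 0 (no volume change).
ΔU = nCvΔT = 0.929×12.5×(419−294) = 1440 J.
Q = ΔU = 1440 J.
Net over both steps: W = 3140 J, Q = 2230 J, ΔU = -915 J.

2230 J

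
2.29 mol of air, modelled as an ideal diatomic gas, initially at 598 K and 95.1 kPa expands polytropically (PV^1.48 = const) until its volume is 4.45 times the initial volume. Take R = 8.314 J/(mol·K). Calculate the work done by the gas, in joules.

V₁ = nRT₁/P₁ = 2.29×8.314×598/95.1 = 120 L.
Polytropic n=1.48: T₂ = T₁(V₁/V₂)^(n−1) = 598×(0.225)^0.48 = 292 K; P₂ = P₁(V₁/V₂)^n = 10.4 kPa.
W = (P₁V₁−P₂V₂)/(n−1) = (95.1×120−10.4×533)/0.48 = 12100 J.

12100 J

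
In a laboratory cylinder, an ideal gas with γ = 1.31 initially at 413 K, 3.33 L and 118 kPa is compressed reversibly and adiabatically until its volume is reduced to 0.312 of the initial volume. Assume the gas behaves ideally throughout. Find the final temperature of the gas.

Adiabatic: TV^(γ−1) = const ⇒ T₂ = 413×(3.21)^0.310 = 593 K; PV^γ = const ⇒ P₂ = 543 kPa.

593 K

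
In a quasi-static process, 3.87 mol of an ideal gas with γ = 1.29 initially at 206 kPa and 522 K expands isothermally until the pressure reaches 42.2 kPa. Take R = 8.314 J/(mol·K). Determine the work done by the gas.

26600 J

V₁ = nRT₁/P₁ = 3.87×8.314×522/206 = 81.5 L.
Isothermal: T stays 522 K; PV = const ⇒ V₂ = 398 L, P₂ = 42.2 kPa.
W = nRT ln(V₂/V₁) = 3.87×8.314×522×ln(4.88) = 26600 J.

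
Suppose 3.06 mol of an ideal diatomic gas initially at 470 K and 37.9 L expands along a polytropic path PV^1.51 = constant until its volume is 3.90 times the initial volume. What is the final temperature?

235 K

P₁ = nRT₁/V₁ = 3.06×8.314×470/37.9 = 315 kPa.
Polytropic n=1.51: T₂ = T₁(V₁/V₂)^(n−1) = 470×(0.256)^0.51 = 235 K; P₂ = P₁(V₁/V₂)^n = 40.4 kPa.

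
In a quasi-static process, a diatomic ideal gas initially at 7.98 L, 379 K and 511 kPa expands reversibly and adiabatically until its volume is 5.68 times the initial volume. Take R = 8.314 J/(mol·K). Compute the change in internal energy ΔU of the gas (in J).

-5110 J

n = P₁V₁/(RT₁) = 511×7.98/(8.314×379) = 1.29 mol.
Adiabatic: TV^(γ−1) = const ⇒ T₂ = 379×(0.176)^0.400 = 189 K; PV^γ = const ⇒ P₂ = 44.9 kPa.
For an ideal gas ΔU = nCvΔT with Cv = (5/2)R = 20.8 J/(mol·K).
ΔU = 1.29×20.8×(189−379) = -5110 J.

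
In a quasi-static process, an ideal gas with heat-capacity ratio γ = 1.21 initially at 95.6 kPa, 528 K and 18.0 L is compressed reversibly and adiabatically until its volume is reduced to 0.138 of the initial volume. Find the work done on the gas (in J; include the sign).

n = P₁V₁/(RT₁) = 95.6×18.0/(8.314×528) = 0.392 mol.
Adiabatic: TV^(γ−1) = const ⇒ T₂ = 528×(7.25)^0.210 = 800 K; PV^γ = const ⇒ P₂ = 1050 kPa.
ΔU = nCvΔT = 0.392×39.6×(800−528) = 4230 J.
Q = 0 for an adiabatic process, so W = −ΔU = -4230 J.
Work done on the gas = −W_by = 4230 J.

4230 J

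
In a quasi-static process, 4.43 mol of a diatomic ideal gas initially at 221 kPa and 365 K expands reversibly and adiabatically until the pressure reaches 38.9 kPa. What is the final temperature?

222 K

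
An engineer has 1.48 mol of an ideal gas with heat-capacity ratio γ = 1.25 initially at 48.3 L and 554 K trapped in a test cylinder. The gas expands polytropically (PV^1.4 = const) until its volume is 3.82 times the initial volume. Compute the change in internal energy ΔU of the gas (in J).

P₁ = nRT₁/V₁ = 1.48×8.314×554/48.3 = 141 kPa.
Polytropic n=1.4: T₂ = T₁(V₁/V₂)^(n−1) = 554×(0.262)^0.40 = 324 K; P₂ = P₁(V₁/V₂)^n = 21.6 kPa.
For an ideal gas ΔU = nCvΔT with Cv = R/(γ−1) = 33.3 J/(mol·K).
ΔU = 1.48×33.3×(324−554) = -11300 J.

-11300 J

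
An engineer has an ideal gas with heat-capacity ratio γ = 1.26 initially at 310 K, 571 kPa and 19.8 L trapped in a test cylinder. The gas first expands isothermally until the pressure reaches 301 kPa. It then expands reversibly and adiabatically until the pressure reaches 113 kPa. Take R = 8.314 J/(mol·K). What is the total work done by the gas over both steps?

n = P₁V₁/(RT₁) = 571×19.8/(8.314×310) = 4.39 mol.
Step 1 — Isothermal: T stays 310 K; PV = const ⇒ V₂ = 37.6 L, P₂ = 301 kPa.
ΔU = 0 (ideal gas, T constant).
W = nRT ln(V₂/V₁) = 4.39×8.314×310×ln(1.90) = 7240 J.
Q = ΔU + W = 7240 J.
State after step 1: P = 301 kPa, V = 37.6 L, T = 310 K.
Step 2 — Adiabatic: T₂/T₁ = (P₂/P₁)^((γ−1)/γ) ⇒ T₂ = 310×(0.375)^0.206 = 253 K; V₂ = 81.7 L.
ΔU = nCvΔT = 4.39×32.0×(253−310) = -7960 J.
Q = 0 for an adiabatic process, so W = −ΔU = 7960 J.
Net over both steps: W = 15200 J, Q = 7240 J, ΔU = -7960 J.

15200 J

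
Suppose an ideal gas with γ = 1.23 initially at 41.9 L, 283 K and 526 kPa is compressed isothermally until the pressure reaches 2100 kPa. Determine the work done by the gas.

-30500 J

n = P₁V₁/(RT₁) = 526×41.9/(8.314×283) = 9.37 mol.
Isothermal: T stays 283 K; PV = const ⇒ V₂ = 10.5 L, P₂ = 2100 kPa.
W = nRT ln(V₂/V₁) = 9.37×8.314×283×ln(0.250) = -30500 J.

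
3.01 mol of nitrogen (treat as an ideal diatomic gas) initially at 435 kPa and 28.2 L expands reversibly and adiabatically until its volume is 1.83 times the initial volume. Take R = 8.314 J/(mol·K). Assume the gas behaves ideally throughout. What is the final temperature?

385 K

T₁ = P₁V₁/(nR) = 435×28.2/(3.01×8.314) = 490 K.
Adiabatic: TV^(γ−1) = const ⇒ T₂ = 490×(0.546)^0.400 = 385 K; PV^γ = const ⇒ P₂ = 187 kPa.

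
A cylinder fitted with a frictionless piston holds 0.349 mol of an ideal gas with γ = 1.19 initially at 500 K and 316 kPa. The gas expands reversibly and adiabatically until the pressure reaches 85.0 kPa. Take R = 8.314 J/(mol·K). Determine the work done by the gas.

1440 J

V₁ = nRT₁/P₁ = 0.349×8.314×500/316 = 4.59 L.
Adiabatic: T₂/T₁ = (P₂/P₁)^((γ−1)/γ) ⇒ T₂ = 500×(0.269)^0.160 = 405 K; V₂ = 13.8 L.
ΔU = nCvΔT = 0.349×43.8×(405−500) = -1440 J.
Q = 0 for an adiabatic process, so W = −ΔU = 1440 J.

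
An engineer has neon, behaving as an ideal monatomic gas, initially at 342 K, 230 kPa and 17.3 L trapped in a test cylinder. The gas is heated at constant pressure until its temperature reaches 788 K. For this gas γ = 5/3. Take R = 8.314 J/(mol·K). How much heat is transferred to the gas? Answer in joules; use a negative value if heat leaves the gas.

n = P₁V₁/(RT₁) = 230×17.3/(8.314×342) = 1.40 mol.
Isobaric: P stays 230 kPa; V/T = const ⇒ T₂ = 788 K, V₂ = 39.9 L.
W = PΔV = 230×(39.9−17.3) kPa·L = 5190 J.
ΔU = nCvΔT = 1.40×12.5×(788−342) = 7780 J.
Q = ΔU + W = nCpΔT = 13000 J.

13000 J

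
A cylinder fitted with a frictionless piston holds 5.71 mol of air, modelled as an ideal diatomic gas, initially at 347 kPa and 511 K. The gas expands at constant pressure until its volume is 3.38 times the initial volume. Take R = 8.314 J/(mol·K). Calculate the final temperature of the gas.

V₁ = nRT₁/P₁ = 5.71×8.314×511/347 = 69.9 L.
Isobaric: P stays 347 kPa; V/T = const ⇒ T₂ = 1730 K, V₂ = 236 L.

1730 K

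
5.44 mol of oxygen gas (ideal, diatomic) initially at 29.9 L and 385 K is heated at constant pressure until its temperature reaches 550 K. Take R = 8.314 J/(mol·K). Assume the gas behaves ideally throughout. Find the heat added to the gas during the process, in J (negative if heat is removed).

26100 J

P₁ = nRT₁/V₁ = 5.44×8.314×385/29.9 = 582 kPa.
Isobaric: P stays 582 kPa; V/T = const ⇒ T₂ = 550 K, V₂ = 42.7 L.
W = PΔV = 582×(42.7−29.9) kPa·L = 7460 J.
ΔU = nCvΔT = 5.44×20.8×(550−385) = 18700 J.
Q = ΔU + W = nCpΔT = 26100 J.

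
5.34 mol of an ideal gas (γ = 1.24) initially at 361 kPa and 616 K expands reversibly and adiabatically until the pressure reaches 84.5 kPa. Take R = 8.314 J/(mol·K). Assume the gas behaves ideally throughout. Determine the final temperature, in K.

465 K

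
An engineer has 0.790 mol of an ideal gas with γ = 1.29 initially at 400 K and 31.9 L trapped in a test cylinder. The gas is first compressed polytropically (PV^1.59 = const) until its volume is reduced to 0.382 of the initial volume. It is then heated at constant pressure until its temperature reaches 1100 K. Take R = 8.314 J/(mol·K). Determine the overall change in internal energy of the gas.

15900 J

P₁ = nRT₁/V₁ = 0.790×8.314×400/31.9 = 82.4 kPa.
Step 1 — Polytropic n=1.59: T₂ = T₁(V₁/V₂)^(n−1) = 400×(2.62)^0.59 = 706 K; P₂ = P₁(V₁/V₂)^n = 380 kPa.
W = (P₁V₁−P₂V₂)/(n−1) = (82.4×31.9−380×12.2)/0.59 = -3400 J.
ΔU = nCvΔT = 0.790×28.7×(706−400) = 6920 J.
Q = ΔU + W = 3520 J.
State after step 1: P = 380 kPa, V = 12.2 L, T = 706 K.
Step 2 — Isobaric: P stays 380 kPa; V/T = const ⇒ T₂ = 1100 K, V₂ = 19.0 L.
W = PΔV = 380×(19.0−12.2) kPa·L = 2590 J.
ΔU = nCvΔT = 0.790×28.7×(1100−706) = 8930 J.
Q = ΔU + W = nCpΔT = 11500 J.
Net over both steps: W = -814 J, Q = 15000 J, ΔU = 15900 J.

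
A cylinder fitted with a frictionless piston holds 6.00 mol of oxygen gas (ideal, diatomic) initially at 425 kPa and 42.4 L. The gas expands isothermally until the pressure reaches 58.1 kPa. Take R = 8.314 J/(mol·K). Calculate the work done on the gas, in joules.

-35900 J

T₁ = P₁V₁/(nR) = 425×42.4/(6.00×8.314) = 361 K.
Isothermal: T stays 361 K; PV = const ⇒ V₂ = 310 L, P₂ = 58.1 kPa.
W = nRT ln(V₂/V₁) = 6.00×8.314×361×ln(7.31) = 35900 J.
Work done on the gas = −W_by = -35900 J.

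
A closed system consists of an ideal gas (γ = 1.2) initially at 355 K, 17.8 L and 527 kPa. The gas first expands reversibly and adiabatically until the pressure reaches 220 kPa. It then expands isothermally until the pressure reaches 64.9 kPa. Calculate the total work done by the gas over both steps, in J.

16300 J

n = P₁V₁/(RT₁) = 527×17.8/(8.314×355) = 3.18 mol.
Step 1 — Adiabatic: T₂/T₁ = (P₂/P₁)^((γ−1)/γ) ⇒ T₂ = 355×(0.417)^0.167 = 307 K; V₂ = 36.9 L.
ΔU = nCvΔT = 3.18×41.6×(307−355) = -6360 J.
Q = 0 for an adiabatic process, so W = −ΔU = 6360 J.
State after step 1: P = 220 kPa, V = 36.9 L, T = 307 K.
Step 2 — Isothermal: T stays 307 K; PV = const ⇒ V₂ = 125 L, P₂ = 64.9 kPa.
ΔU = 0 (ideal gas, T constant).
W = nRT ln(V₂/V₁) = 3.18×8.314×307×ln(3.39) = 9900 J.
Q = ΔU + W = 9900 J.
Net over both steps: W = 16300 J, Q = 9900 J, ΔU = -6360 J.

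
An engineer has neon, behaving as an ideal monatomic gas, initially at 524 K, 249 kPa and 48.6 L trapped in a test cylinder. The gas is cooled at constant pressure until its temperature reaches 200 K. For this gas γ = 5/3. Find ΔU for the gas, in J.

-11200 J

n = P₁V₁/(RT₁) = 249×48.6/(8.314×524) = 2.78 mol.
Isobaric: P stays 249 kPa; V/T = const ⇒ T₂ = 200 K, V₂ = 18.5 L.
For an ideal gas ΔU = nCvΔT with Cv = (3/2)R = 12.5 J/(mol·K).
ΔU = 2.78×12.5×(200−524) = -11200 J.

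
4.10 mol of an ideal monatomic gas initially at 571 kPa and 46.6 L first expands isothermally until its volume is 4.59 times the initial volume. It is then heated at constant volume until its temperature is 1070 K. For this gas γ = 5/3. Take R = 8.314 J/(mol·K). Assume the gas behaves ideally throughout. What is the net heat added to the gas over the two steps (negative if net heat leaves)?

55300 J

T₁ = P₁V₁/(nR) = 571×46.6/(4.10×8.314) = 781 K.
Step 1 — Isothermal: T stays 781 K; PV = const ⇒ V₂ = 214 L, P₂ = 124 kPa.
ΔU = 0 (ideal gas, T constant).
W = nRT ln(V₂/V₁) = 4.10×8.314×781×ln(4.59) = 40500 J.
Q = ΔU + W = 40500 J.
State after step 1: P = 124 kPa, V = 214 L, T = 781 K.
Step 2 — Isochoric: V stays 214 L; P/T = const ⇒ T₂ = 1070 K, P₂ = 171 kPa.
W = 0 (no volume change).
ΔU = nCvΔT = 4.10×12.5×(1070−781) = 14800 J.
Q = ΔU = 14800 J.
Net over both steps: W = 40500 J, Q = 55300 J, ΔU = 14800 J.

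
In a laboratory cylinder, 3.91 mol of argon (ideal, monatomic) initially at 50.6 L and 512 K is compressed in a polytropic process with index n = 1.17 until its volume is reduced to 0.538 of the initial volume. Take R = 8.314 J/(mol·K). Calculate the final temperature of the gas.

569 K

P₁ = nRT₁/V₁ = 3.91×8.314×512/50.6 = 329 kPa.
Polytropic n=1.17: T₂ = T₁(V₁/V₂)^(n−1) = 512×(1.86)^0.17 = 569 K; P₂ = P₁(V₁/V₂)^n = 679 kPa.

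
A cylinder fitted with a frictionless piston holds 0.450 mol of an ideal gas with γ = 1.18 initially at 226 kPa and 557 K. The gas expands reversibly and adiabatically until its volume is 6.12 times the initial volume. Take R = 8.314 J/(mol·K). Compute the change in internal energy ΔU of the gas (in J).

-3220 J

V₁ = nRT₁/P₁ = 0.450×8.314×557/226 = 9.22 L.
Adiabatic: TV^(γ−1) = const ⇒ T₂ = 557×(0.163)^0.180 = 402 K; PV^γ = const ⇒ P₂ = 26.7 kPa.
For an ideal gas ΔU = nCvΔT with Cv = R/(γ−1) = 46.2 J/(mol·K).
ΔU = 0.450×46.2×(402−557) = -3220 J.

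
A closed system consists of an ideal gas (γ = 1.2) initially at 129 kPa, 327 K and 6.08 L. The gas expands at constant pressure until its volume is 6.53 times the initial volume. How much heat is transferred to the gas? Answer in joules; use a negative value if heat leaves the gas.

n = P₁V₁/(RT₁) = 129×6.08/(8.314×327) = 0.288 mol.
Isobaric: P stays 129 kPa; V/T = const ⇒ T₂ = 2140 K, V₂ = 39.7 L.
W = PΔV = 129×(39.7−6.08) kPa·L = 4340 J.
ΔU = nCvΔT = 0.288×41.6×(2140−327) = 21700 J.
Q = ΔU + W = nCpΔT = 26000 J.

26000 J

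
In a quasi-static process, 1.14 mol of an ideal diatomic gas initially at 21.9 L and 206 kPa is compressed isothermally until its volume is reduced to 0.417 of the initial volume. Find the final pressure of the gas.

494 kPa

T₁ = P₁V₁/(nR) = 206×21.9/(1.14×8.314) = 476 K.
Isothermal: T stays 476 K; PV = const ⇒ V₂ = 9.13 L, P₂ = 494 kPa.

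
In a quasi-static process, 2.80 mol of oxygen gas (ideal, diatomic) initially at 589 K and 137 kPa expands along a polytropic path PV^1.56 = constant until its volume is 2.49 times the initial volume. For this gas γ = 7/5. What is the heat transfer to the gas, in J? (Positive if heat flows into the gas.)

V₁ = nRT₁/P₁ = 2.80×8.314×589/137 = 100 L.
Polytropic n=1.56: T₂ = T₁(V₁/V₂)^(n−1) = 589×(0.402)^0.56 = 353 K; P₂ = P₁(V₁/V₂)^n = 33.0 kPa.
W = (P₁V₁−P₂V₂)/(n−1) = (137×100−33.0×249)/0.56 = 9790 J.
ΔU = nCvΔT = 2.80×20.8×(353−589) = -13700 J.
Q = ΔU + W = -3920 J.

-3920 J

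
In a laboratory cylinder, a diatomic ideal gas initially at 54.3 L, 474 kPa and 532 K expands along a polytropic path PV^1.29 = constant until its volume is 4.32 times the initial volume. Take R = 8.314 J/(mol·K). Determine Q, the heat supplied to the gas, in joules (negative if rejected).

8440 J

n = P₁V₁/(RT₁) = 474×54.3/(8.314×532) = 5.82 mol.
Polytropic n=1.29: T₂ = T₁(V₁/V₂)^(n−1) = 532×(0.231)^0.29 = 348 K; P₂ = P₁(V₁/V₂)^n = 71.8 kPa.
W = (P₁V₁−P₂V₂)/(n−1) = (474×54.3−71.8×235)/0.29 = 30700 J.
ΔU = nCvΔT = 5.82×20.8×(348−532) = -22300 J.
Q = ΔU + W = 8440 J.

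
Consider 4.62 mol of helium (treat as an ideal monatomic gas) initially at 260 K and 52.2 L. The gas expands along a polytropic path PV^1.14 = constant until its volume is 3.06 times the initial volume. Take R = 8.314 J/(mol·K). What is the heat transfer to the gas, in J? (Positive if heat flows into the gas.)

8170 J

P₁ = nRT₁/V₁ = 4.62×8.314×260/52.2 = 191 kPa.
Polytropic n=1.14: T₂ = T₁(V₁/V₂)^(n−1) = 260×(0.327)^0.14 = 222 K; P₂ = P₁(V₁/V₂)^n = 53.5 kPa.
W = (P₁V₁−P₂V₂)/(n−1) = (191×52.2−53.5×160)/0.14 = 10300 J.
ΔU = nCvΔT = 4.62×12.5×(222−260) = -2170 J.
Q = ΔU + W = 8170 J.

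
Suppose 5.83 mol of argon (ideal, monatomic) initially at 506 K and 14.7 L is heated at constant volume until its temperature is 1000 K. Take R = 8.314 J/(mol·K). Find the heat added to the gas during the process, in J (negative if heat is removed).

P₁ = nRT₁/V₁ = 5.83×8.314×506/14.7 = 1670 kPa.
Isochoric: V stays 14.7 L; P/T = const ⇒ T₂ = 1000 K, P₂ = 3300 kPa.
W = 0 (no volume change).
ΔU = nCvΔT = 5.83×12.5×(1000−506) = 35900 J.
Q = ΔU = 35900 J.

35900 J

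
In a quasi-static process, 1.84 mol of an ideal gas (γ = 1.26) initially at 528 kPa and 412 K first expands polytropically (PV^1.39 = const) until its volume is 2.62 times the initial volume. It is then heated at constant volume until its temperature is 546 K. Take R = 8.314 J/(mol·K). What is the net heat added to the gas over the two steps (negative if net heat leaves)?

12900 J

V₁ = nRT₁/P₁ = 1.84×8.314×412/528 = 11.9 L.
Step 1 — Polytropic n=1.39: T₂ = T₁(V₁/V₂)^(n−1) = 412×(0.382)^0.39 = 283 K; P₂ = P₁(V₁/V₂)^n = 138 kPa.
W = (P₁V₁−P₂V₂)/(n−1) = (528×11.9−138×31.3)/0.39 = 5060 J.
ΔU = nCvΔT = 1.84×32.0×(283−412) = -7590 J.
Q = ΔU + W = -2530 J.
State after step 1: P = 138 kPa, V = 31.3 L, T = 283 K.
Step 2 — Isochoric: V stays 31.3 L; P/T = const ⇒ T₂ = 546 K, P₂ = 267 kPa.
W = 0 (no volume change).
ΔU = nCvΔT = 1.84×32.0×(546−283) = 15500 J.
Q = ΔU = 15500 J.
Net over both steps: W = 5060 J, Q = 12900 J, ΔU = 7880 J.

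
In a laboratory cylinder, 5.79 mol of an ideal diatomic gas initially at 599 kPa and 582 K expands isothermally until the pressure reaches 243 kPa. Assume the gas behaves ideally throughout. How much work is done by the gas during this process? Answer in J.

V₁ = nRT₁/P₁ = 5.79×8.314×582/599 = 46.8 L.
Isothermal: T stays 582 K; PV = const ⇒ V₂ = 115 L, P₂ = 243 kPa.
W = nRT ln(V₂/V₁) = 5.79×8.314×582×ln(2.47) = 25300 J.

25300 J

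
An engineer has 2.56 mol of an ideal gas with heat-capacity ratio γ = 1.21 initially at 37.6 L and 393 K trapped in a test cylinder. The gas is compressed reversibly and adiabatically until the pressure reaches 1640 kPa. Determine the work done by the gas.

-16500 J

P₁ = nRT₁/V₁ = 2.56×8.314×393/37.6 = 222 kPa.
Adiabatic: T₂/T₁ = (P₂/P₁)^((γ−1)/γ) ⇒ T₂ = 393×(7.37)^0.174 = 556 K; V₂ = 7.21 L.
ΔU = nCvΔT = 2.56×39.6×(556−393) = 16500 J.
Q = 0 for an adiabatic process, so W = −ΔU = -16500 J.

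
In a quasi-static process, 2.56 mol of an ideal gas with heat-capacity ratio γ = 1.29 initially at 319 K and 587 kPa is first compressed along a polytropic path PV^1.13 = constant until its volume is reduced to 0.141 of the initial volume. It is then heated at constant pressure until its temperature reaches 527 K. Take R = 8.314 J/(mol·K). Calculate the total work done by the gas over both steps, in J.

-12700 J

V₁ = nRT₁/P₁ = 2.56×8.314×319/587 = 11.6 L.
Step 1 — Polytropic n=1.13: T₂ = T₁(V₁/V₂)^(n−1) = 319×(7.09)^0.13 = 412 K; P₂ = P₁(V₁/V₂)^n = 5370 kPa.
W = (P₁V₁−P₂V₂)/(n−1) = (587×11.6−5370×1.63)/0.13 = -15100 J.
ΔU = nCvΔT = 2.56×28.7×(412−319) = 6790 J.
Q = ΔU + W = -8360 J.
State after step 1: P = 5370 kPa, V = 1.63 L, T = 412 K.
Step 2 — Isobaric: P stays 5370 kPa; V/T = const ⇒ T₂ = 527 K, V₂ = 2.09 L.
W = PΔV = 5370×(2.09−1.63) kPa·L = 2460 J.
ΔU = nCvΔT = 2.56×28.7×(527−412) = 8480 J.
Q = ΔU + W = nCpΔT = 10900 J.
Net over both steps: W = -12700 J, Q = 2580 J, ΔU = 15300 J.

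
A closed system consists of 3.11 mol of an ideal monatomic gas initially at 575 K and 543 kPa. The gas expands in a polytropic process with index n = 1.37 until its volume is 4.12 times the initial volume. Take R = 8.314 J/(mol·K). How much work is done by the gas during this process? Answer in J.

V₁ = nRT₁/P₁ = 3.11×8.314×575/543 = 27.4 L.
Polytropic n=1.37: T₂ = T₁(V₁/V₂)^(n−1) = 575×(0.243)^0.37 = 341 K; P₂ = P₁(V₁/V₂)^n = 78.1 kPa.
W = (P₁V₁−P₂V₂)/(n−1) = (543×27.4−78.1×113)/0.37 = 16400 J.

16400 J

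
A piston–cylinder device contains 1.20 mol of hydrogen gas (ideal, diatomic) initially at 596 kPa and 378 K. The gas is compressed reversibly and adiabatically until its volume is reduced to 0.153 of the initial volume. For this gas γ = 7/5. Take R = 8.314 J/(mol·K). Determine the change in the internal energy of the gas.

10500 J

V₁ = nRT₁/P₁ = 1.20×8.314×378/596 = 6.33 L.
Adiabatic: TV^(γ−1) = const ⇒ T₂ = 378×(6.54)^0.400 = 801 K; PV^γ = const ⇒ P₂ = 8250 kPa.
For an ideal gas ΔU = nCvΔT with Cv = (5/2)R = 20.8 J/(mol·K).
ΔU = 1.20×20.8×(801−378) = 10500 J.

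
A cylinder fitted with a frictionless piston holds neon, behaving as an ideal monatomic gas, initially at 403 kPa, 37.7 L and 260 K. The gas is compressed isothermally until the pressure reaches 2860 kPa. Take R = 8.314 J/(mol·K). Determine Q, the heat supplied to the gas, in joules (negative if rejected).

n = P₁V₁/(RT₁) = 403×37.7/(8.314×260) = 7.03 mol.
Isothermal: T stays 260 K; PV = const ⇒ V₂ = 5.31 L, P₂ = 2860 kPa.
ΔU = 0 (ideal gas, T constant).
W = nRT ln(V₂/V₁) = 7.03×8.314×260×ln(0.141) = -29800 J.
Q = ΔU + W = -29800 J.

-29800 J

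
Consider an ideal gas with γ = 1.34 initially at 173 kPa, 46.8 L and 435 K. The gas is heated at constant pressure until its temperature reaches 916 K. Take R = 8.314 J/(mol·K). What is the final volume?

98.5 L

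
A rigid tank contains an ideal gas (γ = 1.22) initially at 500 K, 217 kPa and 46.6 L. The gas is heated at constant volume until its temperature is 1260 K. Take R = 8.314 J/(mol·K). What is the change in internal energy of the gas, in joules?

69900 J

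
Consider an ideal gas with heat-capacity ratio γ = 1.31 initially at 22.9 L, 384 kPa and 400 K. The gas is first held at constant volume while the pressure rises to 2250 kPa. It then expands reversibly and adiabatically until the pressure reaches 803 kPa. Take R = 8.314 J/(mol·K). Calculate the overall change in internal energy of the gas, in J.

n = P₁V₁/(RT₁) = 384×22.9/(8.314×400) = 2.64 mol.
Step 1 — Isochoric: V stays 22.9 L; P/T = const ⇒ T₂ = 2340 K, P₂ = 2250 kPa.
W = 0 (no volume change).
ΔU = nCvΔT = 2.64×26.8×(2340−400) = 138000 J.
Q = ΔU = 138000 J.
State after step 1: P = 2250 kPa, V = 22.9 L, T = 2340 K.
Step 2 — Adiabatic: T₂/T₁ = (P₂/P₁)^((γ−1)/γ) ⇒ T₂ = 2340×(0.357)^0.237 = 1840 K; V₂ = 50.3 L.
ΔU = nCvΔT = 2.64×26.8×(1840−2340) = -36000 J.
Q = 0 for an adiabatic process, so W = −ΔU = 36000 J.
Net over both steps: W = 36000 J, Q = 138000 J, ΔU = 102000 J.

102000 J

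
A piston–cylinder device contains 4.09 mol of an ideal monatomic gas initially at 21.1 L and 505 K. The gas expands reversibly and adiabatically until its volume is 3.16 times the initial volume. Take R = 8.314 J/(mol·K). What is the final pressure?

120 kPa

P₁ = nRT₁/V₁ = 4.09×8.314×505/21.1 = 814 kPa.
Adiabatic: TV^(γ−1) = const ⇒ T₂ = 505×(0.316)^0.667 = 235 K; PV^γ = const ⇒ P₂ = 120 kPa.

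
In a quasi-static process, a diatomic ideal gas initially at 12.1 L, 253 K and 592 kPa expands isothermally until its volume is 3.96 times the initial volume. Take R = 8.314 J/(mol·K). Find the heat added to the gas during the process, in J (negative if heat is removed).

9860 J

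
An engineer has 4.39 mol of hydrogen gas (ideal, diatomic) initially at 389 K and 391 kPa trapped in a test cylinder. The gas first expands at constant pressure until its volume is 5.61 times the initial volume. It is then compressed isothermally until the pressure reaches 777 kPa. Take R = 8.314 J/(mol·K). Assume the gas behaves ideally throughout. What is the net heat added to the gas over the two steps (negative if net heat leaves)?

V₁ = nRT₁/P₁ = 4.39×8.314×389/391 = 36.3 L.
Step 1 — Isobaric: P stays 391 kPa; V/T = const ⇒ T₂ = 2180 K, V₂ = 204 L.
W = PΔV = 391×(204−36.3) kPa·L = 65500 J.
ΔU = nCvΔT = 4.39×20.8×(2180−389) = 164000 J.
Q = ΔU + W = nCpΔT = 229000 J.
State after step 1: P = 391 kPa, V = 204 L, T = 2180 K.
Step 2 — Isothermal: T stays 2180 K; PV = const ⇒ V₂ = 103 L, P₂ = 777 kPa.
ΔU = 0 (ideal gas, T constant).
W = nRT ln(V₂/V₁) = 4.39×8.314×2180×ln(0.503) = -54700 J.
Q = ΔU + W = -54700 J.
Net over both steps: W = 10800 J, Q = 174000 J, ΔU = 164000 J.

174000 J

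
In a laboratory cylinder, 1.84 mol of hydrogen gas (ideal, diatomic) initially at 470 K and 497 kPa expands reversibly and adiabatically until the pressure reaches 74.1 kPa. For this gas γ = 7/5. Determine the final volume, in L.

56.3 L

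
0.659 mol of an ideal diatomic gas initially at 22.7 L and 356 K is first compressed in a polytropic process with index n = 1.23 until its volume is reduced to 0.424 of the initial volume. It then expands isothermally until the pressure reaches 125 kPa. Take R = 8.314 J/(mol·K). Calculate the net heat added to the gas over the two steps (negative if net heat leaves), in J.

P₁ = nRT₁/V₁ = 0.659×8.314×356/22.7 = 85.9 kPa.
Step 1 — Polytropic n=1.23: T₂ = T₁(V₁/V₂)^(n−1) = 356×(2.36)^0.23 = 434 K; P₂ = P₁(V₁/V₂)^n = 247 kPa.
W = (P₁V₁−P₂V₂)/(n−1) = (85.9×22.7−247×9.62)/0.23 = -1850 J.
ΔU = nCvΔT = 0.659×20.8×(434−356) = 1060 J.
Q = ΔU + W = -786 J.
State after step 1: P = 247 kPa, V = 9.62 L, T = 434 K.
Step 2 — Isothermal: T stays 434 K; PV = const ⇒ V₂ = 19.0 L, P₂ = 125 kPa.
ΔU = 0 (ideal gas, T constant).
W = nRT ln(V₂/V₁) = 0.659×8.314×434×ln(1.97) = 1620 J.
Q = ΔU + W = 1620 J.
Net over both steps: W = -233 J, Q = 831 J, ΔU = 1060 J.

831 J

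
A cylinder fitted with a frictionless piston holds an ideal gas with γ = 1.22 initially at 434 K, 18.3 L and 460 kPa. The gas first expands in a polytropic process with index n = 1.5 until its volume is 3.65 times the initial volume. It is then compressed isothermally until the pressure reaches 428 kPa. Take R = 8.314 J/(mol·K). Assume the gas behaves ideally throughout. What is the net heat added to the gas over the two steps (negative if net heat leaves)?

n = P₁V₁/(RT₁) = 460×18.3/(8.314×434) = 2.33 mol.
Step 1 — Polytropic n=1.5: T₂ = T₁(V₁/V₂)^(n−1) = 434×(0.274)^0.50 = 227 K; P₂ = P₁(V₁/V₂)^n = 66.0 kPa.
W = (P₁V₁−P₂V₂)/(n−1) = (460×18.3−66.0×66.8)/0.50 = 8020 J.
ΔU = nCvΔT = 2.33×37.8×(227−434) = -18200 J.
Q = ΔU + W = -10200 J.
State after step 1: P = 66.0 kPa, V = 66.8 L, T = 227 K.
Step 2 — Isothermal: T stays 227 K; PV = const ⇒ V₂ = 10.3 L, P₂ = 428 kPa.
ΔU = 0 (ideal gas, T constant).
W = nRT ln(V₂/V₁) = 2.33×8.314×227×ln(0.154) = -8240 J.
Q = ΔU + W = -8240 J.
Net over both steps: W = -216 J, Q = -18500 J, ΔU = -18200 J.

-18500 J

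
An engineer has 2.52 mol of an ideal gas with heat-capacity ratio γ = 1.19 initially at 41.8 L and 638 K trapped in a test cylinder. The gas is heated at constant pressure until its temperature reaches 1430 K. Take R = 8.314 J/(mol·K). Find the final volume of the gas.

P₁ = nRT₁/V₁ = 2.52×8.314×638/41.8 = 320 kPa.
Isobaric: P stays 320 kPa; V/T = const ⇒ T₂ = 1430 K, V₂ = 93.7 L.

93.7 L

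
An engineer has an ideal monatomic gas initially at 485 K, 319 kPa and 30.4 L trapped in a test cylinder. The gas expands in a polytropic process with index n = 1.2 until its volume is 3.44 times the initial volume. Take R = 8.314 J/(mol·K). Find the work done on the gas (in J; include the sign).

n = P₁V₁/(RT₁) = 319×30.4/(8.314×485) = 2.40 mol.
Polytropic n=1.2: T₂ = T₁(V₁/V₂)^(n−1) = 485×(0.291)^0.20 = 379 K; P₂ = P₁(V₁/V₂)^n = 72.4 kPa.
W = (P₁V₁−P₂V₂)/(n−1) = (319×30.4−72.4×105)/0.20 = 10600 J.
Work done on the gas = −W_by = -10600 J.

-10600 J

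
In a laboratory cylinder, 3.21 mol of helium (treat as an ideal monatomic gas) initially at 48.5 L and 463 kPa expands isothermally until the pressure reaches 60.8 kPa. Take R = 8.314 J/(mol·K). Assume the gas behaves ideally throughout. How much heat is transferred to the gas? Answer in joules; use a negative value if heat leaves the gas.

T₁ = P₁V₁/(nR) = 463×48.5/(3.21×8.314) = 841 K.
Isothermal: T stays 841 K; PV = const ⇒ V₂ = 369 L, P₂ = 60.8 kPa.
ΔU = 0 (ideal gas, T constant).
W = nRT ln(V₂/V₁) = 3.21×8.314×841×ln(7.62) = 45600 J.
Q = ΔU + W = 45600 J.

45600 J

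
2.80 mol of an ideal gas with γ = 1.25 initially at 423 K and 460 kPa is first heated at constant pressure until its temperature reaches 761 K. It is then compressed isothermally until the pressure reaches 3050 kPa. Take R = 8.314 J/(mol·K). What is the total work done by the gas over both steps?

V₁ = nRT₁/P₁ = 2.80×8.314×423/460 = 21.4 L.
Step 1 — Isobaric: P stays 460 kPa; V/T = const ⇒ T₂ = 761 K, V₂ = 38.5 L.
W = PΔV = 460×(38.5−21.4) kPa·L = 7870 J.
ΔU = nCvΔT = 2.80×33.3×(761−423) = 31500 J.
Q = ΔU + W = nCpΔT = 39300 J.
State after step 1: P = 460 kPa, V = 38.5 L, T = 761 K.
Step 2 — Isothermal: T stays 761 K; PV = const ⇒ V₂ = 5.81 L, P₂ = 3050 kPa.
ΔU = 0 (ideal gas, T constant).
W = nRT ln(V₂/V₁) = 2.80×8.314×761×ln(0.151) = -33500 J.
Q = ΔU + W = -33500 J.
Net over both steps: W = -25600 J, Q = 5830 J, ΔU = 31500 J.

-25600 J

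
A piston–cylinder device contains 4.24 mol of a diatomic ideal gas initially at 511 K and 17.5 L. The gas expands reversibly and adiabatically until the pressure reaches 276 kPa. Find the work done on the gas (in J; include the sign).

-14100 J

P₁ = nRT₁/V₁ = 4.24×8.314×511/17.5 = 1030 kPa.
Adiabatic: T₂/T₁ = (P₂/P₁)^((γ−1)/γ) ⇒ T₂ = 511×(0.268)^0.286 = 351 K; V₂ = 44.8 L.
ΔU = nCvΔT = 4.24×20.8×(351−511) = -14100 J.
Q = 0 for an adiabatic process, so W = −ΔU = 14100 J.
Work done on the gas = −W_by = -14100 J.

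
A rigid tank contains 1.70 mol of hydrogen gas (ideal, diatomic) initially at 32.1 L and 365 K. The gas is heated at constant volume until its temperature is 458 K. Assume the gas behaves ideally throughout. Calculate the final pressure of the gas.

P₁ = nRT₁/V₁ = 1.70×8.314×365/32.1 = 161 kPa.
Isochoric: V stays 32.1 L; P/T = const ⇒ T₂ = 458 K, P₂ = 202 kPa.

202 kPa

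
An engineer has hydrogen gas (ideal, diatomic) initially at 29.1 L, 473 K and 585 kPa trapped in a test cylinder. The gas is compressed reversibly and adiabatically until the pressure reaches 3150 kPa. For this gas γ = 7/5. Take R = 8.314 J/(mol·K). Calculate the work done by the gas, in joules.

n = P₁V₁/(RT₁) = 585×29.1/(8.314×473) = 4.33 mol.
Adiabatic: T₂/T₁ = (P₂/P₁)^((γ−1)/γ) ⇒ T₂ = 473×(5.38)^0.286 = 765 K; V₂ = 8.74 L.
ΔU = nCvΔT = 4.33×20.8×(765−473) = 26300 J.
Q = 0 for an adiabatic process, so W = −ΔU = -26300 J.

-26300 J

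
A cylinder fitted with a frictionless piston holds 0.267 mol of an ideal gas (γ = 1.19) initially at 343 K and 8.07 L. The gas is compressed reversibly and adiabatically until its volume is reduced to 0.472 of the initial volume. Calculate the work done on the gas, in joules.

P₁ = nRT₁/V₁ = 0.267×8.314×343/8.07 = 94.3 kPa.
Adiabatic: TV^(γ−1) = const ⇒ T₂ = 343×(2.12)^0.190 = 396 K; PV^γ = const ⇒ P₂ = 231 kPa.
ΔU = nCvΔT = 0.267×43.8×(396−343) = 614 J.
Q = 0 for an adiabatic process, so W = −ΔU = -614 J.
Work done on the gas = −W_by = 614 J.

614 J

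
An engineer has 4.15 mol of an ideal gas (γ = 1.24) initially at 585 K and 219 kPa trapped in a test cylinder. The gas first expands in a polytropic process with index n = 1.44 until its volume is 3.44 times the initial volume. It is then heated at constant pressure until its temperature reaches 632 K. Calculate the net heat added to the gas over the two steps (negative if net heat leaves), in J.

36100 J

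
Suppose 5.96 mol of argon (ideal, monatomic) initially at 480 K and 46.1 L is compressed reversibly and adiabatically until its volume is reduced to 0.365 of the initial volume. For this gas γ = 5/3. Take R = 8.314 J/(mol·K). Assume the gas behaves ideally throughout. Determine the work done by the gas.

-34200 J

P₁ = nRT₁/V₁ = 5.96×8.314×480/46.1 = 516 kPa.
Adiabatic: TV^(γ−1) = const ⇒ T₂ = 480×(2.74)^0.667 = 940 K; PV^γ = const ⇒ P₂ = 2770 kPa.
ΔU = nCvΔT = 5.96×12.5×(940−480) = 34200 J.
Q = 0 for an adiabatic process, so W = −ΔU = -34200 J.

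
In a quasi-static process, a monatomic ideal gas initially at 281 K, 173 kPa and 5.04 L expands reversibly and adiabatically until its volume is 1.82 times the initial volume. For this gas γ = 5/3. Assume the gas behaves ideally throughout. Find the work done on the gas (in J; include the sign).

-431 J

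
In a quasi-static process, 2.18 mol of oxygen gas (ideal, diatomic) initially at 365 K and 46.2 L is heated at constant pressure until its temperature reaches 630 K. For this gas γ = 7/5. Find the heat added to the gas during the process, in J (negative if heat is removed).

16800 J

P₁ = nRT₁/V₁ = 2.18×8.314×365/46.2 = 143 kPa.
Isobaric: P stays 143 kPa; V/T = const ⇒ T₂ = 630 K, V₂ = 79.7 L.
W = PΔV = 143×(79.7−46.2) kPa·L = 4800 J.
ΔU = nCvΔT = 2.18×20.8×(630−365) = 12000 J.
Q = ΔU + W = nCpΔT = 16800 J.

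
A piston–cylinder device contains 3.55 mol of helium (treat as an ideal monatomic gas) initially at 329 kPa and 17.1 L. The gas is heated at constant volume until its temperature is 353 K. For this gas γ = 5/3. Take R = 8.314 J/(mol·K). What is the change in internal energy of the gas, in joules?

T₁ = P₁V₁/(nR) = 329×17.1/(3.55×8.314) = 191 K.
Isochoric: V stays 17.1 L; P/T = const ⇒ T₂ = 353 K, P₂ = 609 kPa.
For an ideal gas ΔU = nCvΔT with Cv = (3/2)R = 12.5 J/(mol·K).
ΔU = 3.55×12.5×(353−191) = 7190 J.

7190 J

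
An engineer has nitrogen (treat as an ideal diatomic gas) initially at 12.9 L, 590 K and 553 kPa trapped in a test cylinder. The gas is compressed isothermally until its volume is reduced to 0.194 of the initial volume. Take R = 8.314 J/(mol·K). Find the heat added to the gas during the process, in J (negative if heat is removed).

-11700 J

n = P₁V₁/(RT₁) = 553×12.9/(8.314×590) = 1.45 mol.
Isothermal: T stays 590 K; PV = const ⇒ V₂ = 2.50 L, P₂ = 2850 kPa.
ΔU = 0 (ideal gas, T constant).
W = nRT ln(V₂/V₁) = 1.45×8.314×590×ln(0.194) = -11700 J.
Q = ΔU + W = -11700 J.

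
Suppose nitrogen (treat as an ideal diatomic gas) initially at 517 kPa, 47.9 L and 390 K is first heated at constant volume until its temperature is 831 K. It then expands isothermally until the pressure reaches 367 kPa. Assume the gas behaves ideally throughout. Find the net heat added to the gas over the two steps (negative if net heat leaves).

128000 J

n = P₁V₁/(RT₁) = 517×47.9/(8.314×390) = 7.64 mol.
Step 1 — Isochoric: V stays 47.9 L; P/T = const ⇒ T₂ = 831 K, P₂ = 1100 kPa.
W = 0 (no volume change).
ΔU = nCvΔT = 7.64×20.8×(831−390) = 70000 J.
Q = ΔU = 70000 J.
State after step 1: P = 1100 kPa, V = 47.9 L, T = 831 K.
Step 2 — Isothermal: T stays 831 K; PV = const ⇒ V₂ = 144 L, P₂ = 367 kPa.
ΔU = 0 (ideal gas, T constant).
W = nRT ln(V₂/V₁) = 7.64×8.314×831×ln(3.00) = 58000 J.
Q = ΔU + W = 58000 J.
Net over both steps: W = 58000 J, Q = 128000 J, ΔU = 70000 J.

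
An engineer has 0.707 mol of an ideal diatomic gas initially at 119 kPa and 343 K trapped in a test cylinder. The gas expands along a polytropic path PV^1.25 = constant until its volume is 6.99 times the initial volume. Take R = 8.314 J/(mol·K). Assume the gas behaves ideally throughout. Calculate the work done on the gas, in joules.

V₁ = nRT₁/P₁ = 0.707×8.314×343/119 = 16.9 L.
Polytropic n=1.25: T₂ = T₁(V₁/V₂)^(n−1) = 343×(0.143)^0.25 = 211 K; P₂ = P₁(V₁/V₂)^n = 10.5 kPa.
W = (P₁V₁−P₂V₂)/(n−1) = (119×16.9−10.5×118)/0.25 = 3100 J.
Work done on the gas = −W_by = -3100 J.

-3100 J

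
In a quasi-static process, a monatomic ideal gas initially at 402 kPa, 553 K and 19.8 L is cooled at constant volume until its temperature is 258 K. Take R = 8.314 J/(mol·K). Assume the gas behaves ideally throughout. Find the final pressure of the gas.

Isochoric: V stays 19.8 L; P/T = const ⇒ T₂ = 258 K, P₂ = 188 kPa.

188 kPa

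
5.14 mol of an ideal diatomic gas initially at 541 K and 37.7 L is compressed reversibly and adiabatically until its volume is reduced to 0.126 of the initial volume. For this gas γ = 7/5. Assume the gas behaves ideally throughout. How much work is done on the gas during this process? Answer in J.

P₁ = nRT₁/V₁ = 5.14×8.314×541/37.7 = 613 kPa.
Adiabatic: TV^(γ−1) = const ⇒ T₂ = 541×(7.94)^0.400 = 1240 K; PV^γ = const ⇒ P₂ = 11100 kPa.
ΔU = nCvΔT = 5.14×20.8×(1240−541) = 74600 J.
Q = 0 for an adiabatic process, so W = −ΔU = -74600 J.
Work done on the gas = −W_by = 74600 J.

74600 J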